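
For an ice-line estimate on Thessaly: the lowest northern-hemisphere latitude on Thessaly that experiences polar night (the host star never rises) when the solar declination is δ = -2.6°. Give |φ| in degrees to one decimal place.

|φ| = 87.4°

Polar night requires cos H₀ = −tan φ tan δ ≥ 1, i.e. tan φ tan δ ≤ −1.
The boundary is |tan φ| · |tan δ| = 1, so |φ| = 90° − |δ| = 90° − 2.6° = 87.4° in the northern hemisphere.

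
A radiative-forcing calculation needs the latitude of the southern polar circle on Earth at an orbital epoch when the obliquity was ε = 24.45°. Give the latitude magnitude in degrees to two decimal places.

The polar circle is the lowest latitude that experiences at least one full rotation of continuous darkness at the northern-summer solstice; it lies at |ϕ| = 90° − ε = 90° − 24.45° = 65.55°.

65.55°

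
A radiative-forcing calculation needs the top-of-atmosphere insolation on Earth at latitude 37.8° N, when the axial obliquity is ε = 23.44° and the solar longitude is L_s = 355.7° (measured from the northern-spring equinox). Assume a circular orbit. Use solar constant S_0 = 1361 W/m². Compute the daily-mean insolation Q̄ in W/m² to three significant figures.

Solar declination: sin δ = sin ε · sin L_s = sin 23.44° × sin 355.7° = -0.02983, so δ = -1.709°.
cos h₀ = −tan(+37.8°) tan(-1.709°) = 0.0231, h₀ = 1.5476 rad.
Bracket: h₀ sin ϕ sin δ + cos ϕ cos δ sin h₀ = 1.5476×0.61291×-0.02983 + 0.79016×0.99956×0.99973 = -0.028295 + 0.789599 = 0.761304.
Q̄ = (S_0/π) × [bracket] = (1361/π) × 0.761304 = 329.8 W/m².

Q̄ ≈ 330 W/m²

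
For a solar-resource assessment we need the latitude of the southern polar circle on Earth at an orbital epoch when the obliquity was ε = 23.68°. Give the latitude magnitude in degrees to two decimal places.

The polar circle is the lowest latitude that experiences at least one full rotation of continuous darkness at the northern-summer solstice; it lies at |φ| = 90° − ε = 90° − 23.68° = 66.32°.

66.32°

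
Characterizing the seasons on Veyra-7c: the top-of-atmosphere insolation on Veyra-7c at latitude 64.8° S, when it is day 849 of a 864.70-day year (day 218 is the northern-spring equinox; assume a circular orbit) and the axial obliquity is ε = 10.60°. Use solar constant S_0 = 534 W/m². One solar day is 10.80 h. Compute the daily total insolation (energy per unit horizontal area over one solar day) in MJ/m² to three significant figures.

4.70 MJ/m²

Solar longitude: L_s = 360° × (849 − 218)/864.70 = 262.704°.
sin δ = sin 10.60° × sin 262.704° = -0.18246, so δ = -10.513°.
cos h₀ = −tan(-64.8°) tan(-10.513°) = -0.3944, h₀ = 1.9762 rad.
Bracket: h₀ sin ϕ sin δ + cos ϕ cos δ sin h₀ = 1.9762×-0.90483×-0.18246 + 0.42578×0.98321×0.91895 = 0.326261 + 0.384701 = 0.710962.
Q̄ = (S_0/π) × [bracket] = (534/π) × 0.710962 = 120.85 W/m².
Daily total = Q̄ × 10.80 h × 3600 s/h = 120.85 × 10.80 × 3600 / 10⁶ = 4.699 MJ/m².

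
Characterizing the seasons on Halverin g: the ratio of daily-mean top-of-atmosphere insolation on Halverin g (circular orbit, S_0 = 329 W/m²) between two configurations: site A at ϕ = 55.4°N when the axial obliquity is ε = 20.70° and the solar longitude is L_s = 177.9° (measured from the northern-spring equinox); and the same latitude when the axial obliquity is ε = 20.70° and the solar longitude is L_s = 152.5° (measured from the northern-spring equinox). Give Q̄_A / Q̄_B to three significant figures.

Q̄_A / Q̄_B ≈ 0.742

— Configuration A (ϕ=+55.4°):
Solar declination: sin δ = sin ε · sin L_s = sin 20.70° × sin 177.9° = 0.01295, so δ = +0.742°.
cos h₀ = −tan(+55.4°) tan(+0.742°) = -0.0188, h₀ = 1.5896 rad.
Bracket: h₀ sin ϕ sin δ + cos ϕ cos δ sin h₀ = 1.5896×0.82314×0.01295 + 0.56784×0.99992×0.99982 = 0.016945 + 0.567692 = 0.584637.
Q̄ = (S_0/π) × [bracket] = (329/π) × 0.584637 = 61.225 W/m².
— Configuration B (ϕ=+55.4°):
Solar declination: sin δ = sin ε · sin L_s = sin 20.70° × sin 152.5° = 0.16322, so δ = +9.394°.
cos h₀ = −tan(+55.4°) tan(+9.394°) = -0.2398, h₀ = 1.8130 rad.
Bracket: h₀ sin ϕ sin δ + cos ϕ cos δ sin h₀ = 1.8130×0.82314×0.16322 + 0.56784×0.98659×0.97082 = 0.243582 + 0.543878 = 0.787460.
Q̄ = (S_0/π) × [bracket] = (329/π) × 0.787460 = 82.466 W/m².
Ratio Q̄_A / Q̄_B = 61.225 / 82.466 = 0.7424.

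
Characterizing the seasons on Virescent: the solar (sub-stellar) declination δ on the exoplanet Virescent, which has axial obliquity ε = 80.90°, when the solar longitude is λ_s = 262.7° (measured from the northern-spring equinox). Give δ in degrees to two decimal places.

δ = -78.35°

sin δ = sin ε · sin λ_s = sin 80.90° × sin 262.7° = -0.979410.
δ = arcsin(-0.979410) = -78.35°.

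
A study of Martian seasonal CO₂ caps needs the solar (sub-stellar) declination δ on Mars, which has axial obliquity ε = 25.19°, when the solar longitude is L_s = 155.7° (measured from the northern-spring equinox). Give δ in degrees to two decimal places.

sin δ = sin ε · sin L_s = sin 25.19° × sin 155.7° = 0.175149.
δ = arcsin(0.175149) = +10.09°.

δ = +10.09°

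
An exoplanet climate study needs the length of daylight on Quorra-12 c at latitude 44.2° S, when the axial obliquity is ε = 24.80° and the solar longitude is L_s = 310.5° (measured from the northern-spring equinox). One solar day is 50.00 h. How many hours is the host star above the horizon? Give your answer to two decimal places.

Solar declination: sin δ = sin ε · sin L_s = sin 24.80° × sin 310.5° = -0.31895, so δ = -18.600°.
cos h₀ = −tan ϕ · tan δ = −tan(-44.2°) × tan(-18.600°) = -0.3273, so h₀ = 1.9042 rad = 109.10°.
Daylight = 2h₀/(2π) × 50.00 h = (1.9042/π) × 50.00 = 30.31 h.

30.31 h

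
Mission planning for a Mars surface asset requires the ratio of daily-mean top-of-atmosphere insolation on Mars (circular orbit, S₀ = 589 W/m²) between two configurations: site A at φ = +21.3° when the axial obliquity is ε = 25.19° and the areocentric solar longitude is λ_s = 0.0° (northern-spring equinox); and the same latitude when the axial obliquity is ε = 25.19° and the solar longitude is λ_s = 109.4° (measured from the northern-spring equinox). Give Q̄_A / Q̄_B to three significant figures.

— Configuration A (φ=+21.3°):
sin δ = sin 25.19° × sin 0.0° = 0.00000, so δ = +0.000°.
cos H₀ = −tan(+21.3°) tan(+0.000°) = -0.0000, H₀ = 1.5708 rad.
Bracket: H₀ sin φ sin δ + cos φ cos δ sin H₀ = 1.5708×0.36325×0.00000 + 0.93169×1.00000×1.00000 = 0.000000 + 0.931690 = 0.931690.
Q̄ = (S₀/π) × [bracket] = (589/π) × 0.931690 = 174.68 W/m².
— Configuration B (φ=+21.3°):
Solar declination: sin δ = sin ε · sin λ_s = sin 25.19° × sin 109.4° = 0.40146, so δ = +23.669°.
cos H₀ = −tan(+21.3°) tan(+23.669°) = -0.1709, H₀ = 1.7425 rad.
Bracket: H₀ sin φ sin δ + cos φ cos δ sin H₀ = 1.7425×0.36325×0.40146 + 0.93169×0.91588×0.98529 = 0.254109 + 0.840764 = 1.094873.
Q̄ = (S₀/π) × [bracket] = (589/π) × 1.094873 = 205.27 W/m².
Ratio Q̄_A / Q̄_B = 174.68 / 205.27 = 0.8510.

Q̄_A / Q̄_B ≈ 0.851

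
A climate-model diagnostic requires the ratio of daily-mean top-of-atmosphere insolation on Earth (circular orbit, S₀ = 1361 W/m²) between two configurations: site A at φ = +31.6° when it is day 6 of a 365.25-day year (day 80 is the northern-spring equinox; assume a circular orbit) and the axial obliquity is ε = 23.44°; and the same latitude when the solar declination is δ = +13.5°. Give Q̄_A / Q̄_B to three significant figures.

Q̄_A / Q̄_B ≈ 0.486

— Configuration A (φ=+31.6°):
Solar longitude: λ_s = 360° × (6 − 80)/365.25 = -72.936°, i.e. -72.936° + 360° = 287.064°.
sin δ = sin 23.44° × sin 287.064° = -0.38028, so δ = -22.351°.
cos H₀ = −tan(+31.6°) tan(-22.351°) = 0.2530, H₀ = 1.3151 rad.
Bracket: H₀ sin φ sin δ + cos φ cos δ sin H₀ = 1.3151×0.52399×-0.38028 + 0.85173×0.92487×0.96748 = -0.262051 + 0.762122 = 0.500071.
Q̄ = (S₀/π) × [bracket] = (1361/π) × 0.500071 = 216.64 W/m².
— Configuration B (φ=+31.6°):
cos H₀ = −tan(+31.6°) tan(+13.500°) = -0.1477, H₀ = 1.7190 rad.
Bracket: H₀ sin φ sin δ + cos φ cos δ sin H₀ = 1.7190×0.52399×0.23345 + 0.85173×0.97237×0.98903 = 0.210277 + 0.819111 = 1.029388.
Q̄ = (S₀/π) × [bracket] = (1361/π) × 1.029388 = 445.95 W/m².
Ratio Q̄_A / Q̄_B = 216.64 / 445.95 = 0.4858.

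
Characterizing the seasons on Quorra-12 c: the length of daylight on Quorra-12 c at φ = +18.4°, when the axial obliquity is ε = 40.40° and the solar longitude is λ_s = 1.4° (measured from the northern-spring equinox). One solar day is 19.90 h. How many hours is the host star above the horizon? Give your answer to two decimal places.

9.98 h

Solar declination: sin δ = sin ε · sin λ_s = sin 40.40° × sin 1.4° = 0.01583, so δ = +0.907°.
cos H₀ = −tan φ · tan δ = −tan(+18.4°) × tan(+0.907°) = -0.0053, so H₀ = 1.5761 rad = 90.30°.
Daylight = 2H₀/(2π) × 19.90 h = (1.5761/π) × 19.90 = 9.98 h.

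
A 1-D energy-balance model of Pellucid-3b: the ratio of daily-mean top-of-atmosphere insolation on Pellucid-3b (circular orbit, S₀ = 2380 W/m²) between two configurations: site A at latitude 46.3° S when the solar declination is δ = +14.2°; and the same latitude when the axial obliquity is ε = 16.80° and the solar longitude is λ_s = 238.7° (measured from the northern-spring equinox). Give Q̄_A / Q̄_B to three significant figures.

— Configuration A (φ=-46.3°):
cos H₀ = −tan(-46.3°) tan(+14.200°) = 0.2648, H₀ = 1.3028 rad.
Bracket: H₀ sin φ sin δ + cos φ cos δ sin H₀ = 1.3028×-0.72297×0.24531 + 0.69088×0.96945×0.96431 = -0.231054 + 0.645869 = 0.414815.
Q̄ = (S₀/π) × [bracket] = (2380/π) × 0.414815 = 314.25 W/m².
— Configuration B (φ=-46.3°):
Solar declination: sin δ = sin ε · sin λ_s = sin 16.80° × sin 238.7° = -0.24697, so δ = -14.298°.
cos H₀ = −tan(-46.3°) tan(-14.298°) = -0.2667, H₀ = 1.8408 rad.
Bracket: H₀ sin φ sin δ + cos φ cos δ sin H₀ = 1.8408×-0.72297×-0.24697 + 0.69088×0.96902×0.96378 = 0.328678 + 0.645228 = 0.973906.
Q̄ = (S₀/π) × [bracket] = (2380/π) × 0.973906 = 737.81 W/m².
Ratio Q̄_A / Q̄_B = 314.25 / 737.81 = 0.4259.

Q̄_A / Q̄_B ≈ 0.426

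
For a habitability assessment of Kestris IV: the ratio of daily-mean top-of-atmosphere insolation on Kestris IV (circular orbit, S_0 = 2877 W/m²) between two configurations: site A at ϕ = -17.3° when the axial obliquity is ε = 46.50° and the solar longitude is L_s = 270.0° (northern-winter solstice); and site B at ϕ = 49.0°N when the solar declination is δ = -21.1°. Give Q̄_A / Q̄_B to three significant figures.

Q̄_A / Q̄_B ≈ 4.18

— Configuration A (ϕ=-17.3°):
Solar declination: sin δ = sin ε · sin L_s = sin 46.50° × sin 270.0° = -0.72537, so δ = -46.500°.
cos h₀ = −tan(-17.3°) tan(-46.500°) = -0.3282, h₀ = 1.9052 rad.
Bracket: h₀ sin ϕ sin δ + cos ϕ cos δ sin h₀ = 1.9052×-0.29737×-0.72537 + 0.95476×0.68835×0.94460 = 0.410958 + 0.620800 = 1.031758.
Q̄ = (S_0/π) × [bracket] = (2877/π) × 1.031758 = 944.86 W/m².
— Configuration B (ϕ=+49.0°):
cos h₀ = −tan(+49.0°) tan(-21.100°) = 0.4439, h₀ = 1.1109 rad.
Bracket: h₀ sin ϕ sin δ + cos ϕ cos δ sin h₀ = 1.1109×0.75471×-0.36000 + 0.65606×0.93295×0.89608 = -0.301827 + 0.548465 = 0.246638.
Q̄ = (S_0/π) × [bracket] = (2877/π) × 0.246638 = 225.87 W/m².
Ratio Q̄_A / Q̄_B = 944.86 / 225.87 = 4.183.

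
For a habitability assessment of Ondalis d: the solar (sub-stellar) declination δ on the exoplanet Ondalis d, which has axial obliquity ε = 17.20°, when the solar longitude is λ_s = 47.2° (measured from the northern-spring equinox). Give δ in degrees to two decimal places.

δ = +12.53°

sin δ = sin ε · sin λ_s = sin 17.20° × sin 47.2° = 0.216970.
δ = arcsin(0.216970) = +12.53°.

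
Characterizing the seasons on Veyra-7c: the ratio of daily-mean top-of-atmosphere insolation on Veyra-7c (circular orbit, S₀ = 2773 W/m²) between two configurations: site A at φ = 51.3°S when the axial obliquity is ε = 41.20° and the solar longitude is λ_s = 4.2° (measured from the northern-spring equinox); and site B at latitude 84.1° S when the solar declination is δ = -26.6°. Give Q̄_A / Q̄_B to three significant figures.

— Configuration A (φ=-51.3°):
Solar declination: sin δ = sin ε · sin λ_s = sin 41.20° × sin 4.2° = 0.04824, so δ = +2.765°.
cos H₀ = −tan(-51.3°) tan(+2.765°) = 0.0603, H₀ = 1.5105 rad.
Bracket: H₀ sin φ sin δ + cos φ cos δ sin H₀ = 1.5105×-0.78043×0.04824 + 0.62524×0.99884×0.99818 = -0.056867 + 0.623378 = 0.566511.
Q̄ = (S₀/π) × [bracket] = (2773/π) × 0.566511 = 500.04 W/m².
— Configuration B (φ=-84.1°):
cos H₀ = −tan(-84.1°) tan(-26.600°) = -4.8458 ≤ −1 ⇒ polar day, H₀ = π.
Bracket: H₀ sin φ sin δ + cos φ cos δ sin H₀ = 3.1416×-0.99470×-0.44776 + 0.10279×0.89415×0.00000 = 1.399227 + 0.000000 = 1.399227.
Q̄ = (S₀/π) × [bracket] = (2773/π) × 1.399227 = 1235.1 W/m².
Ratio Q̄_A / Q̄_B = 500.04 / 1235.1 = 0.4049.

Q̄_A / Q̄_B ≈ 0.405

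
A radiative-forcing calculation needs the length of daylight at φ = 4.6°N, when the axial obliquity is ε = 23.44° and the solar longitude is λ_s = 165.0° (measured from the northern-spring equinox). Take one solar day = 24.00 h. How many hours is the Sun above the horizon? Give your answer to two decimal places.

Solar declination: sin δ = sin ε · sin λ_s = sin 23.44° × sin 165.0° = 0.10296, so δ = +5.909°.
cos H₀ = −tan φ · tan δ = −tan(+4.6°) × tan(+5.909°) = -0.0083, so H₀ = 1.5791 rad = 90.48°.
Daylight = 2H₀/(2π) × 24.00 h = (1.5791/π) × 24.00 = 12.06 h.

12.06 h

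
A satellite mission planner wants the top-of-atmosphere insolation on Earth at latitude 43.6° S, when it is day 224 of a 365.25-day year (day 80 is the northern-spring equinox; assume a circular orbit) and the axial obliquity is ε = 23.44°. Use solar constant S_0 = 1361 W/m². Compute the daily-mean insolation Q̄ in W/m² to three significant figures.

Q̄ ≈ 198 W/m²

Solar longitude: L_s = 360° × (224 − 80)/365.25 = 141.930°.
sin δ = sin 23.44° × sin 141.930° = 0.24528, so δ = +14.199°.
cos h₀ = −tan(-43.6°) tan(+14.199°) = 0.2409, h₀ = 1.3275 rad.
Bracket: h₀ sin ϕ sin δ + cos ϕ cos δ sin h₀ = 1.3275×-0.68962×0.24528 + 0.72417×0.96945×0.97054 = -0.224547 + 0.681364 = 0.456817.
Q̄ = (S_0/π) × [bracket] = (1361/π) × 0.456817 = 197.9 W/m².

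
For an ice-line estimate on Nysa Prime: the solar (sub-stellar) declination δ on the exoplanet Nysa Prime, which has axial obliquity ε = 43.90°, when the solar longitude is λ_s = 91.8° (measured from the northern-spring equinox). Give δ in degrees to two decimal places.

δ = +43.87°

sin δ = sin ε · sin λ_s = sin 43.90° × sin 91.8° = 0.693060.
δ = arcsin(0.693060) = +43.87°.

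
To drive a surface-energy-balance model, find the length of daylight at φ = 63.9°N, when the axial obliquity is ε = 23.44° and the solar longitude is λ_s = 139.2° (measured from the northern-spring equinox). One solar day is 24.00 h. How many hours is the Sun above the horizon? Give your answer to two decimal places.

Solar declination: sin δ = sin ε · sin λ_s = sin 23.44° × sin 139.2° = 0.25992, so δ = +15.066°.
cos H₀ = −tan φ · tan δ = −tan(+63.9°) × tan(+15.066°) = -0.5495, so H₀ = 2.1525 rad = 123.33°.
Daylight = 2H₀/(2π) × 24.00 h = (2.1525/π) × 24.00 = 16.44 h.

16.44 h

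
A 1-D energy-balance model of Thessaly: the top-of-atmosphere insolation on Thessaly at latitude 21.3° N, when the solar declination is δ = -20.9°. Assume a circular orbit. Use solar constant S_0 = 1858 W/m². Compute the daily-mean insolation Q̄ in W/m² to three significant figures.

Q̄ ≈ 400 W/m²

cos h₀ = −tan(+21.3°) tan(-20.900°) = 0.1489, h₀ = 1.4214 rad.
Bracket: h₀ sin ϕ sin δ + cos ϕ cos δ sin h₀ = 1.4214×0.36325×-0.35674 + 0.93169×0.93420×0.98885 = -0.184193 + 0.860680 = 0.676487.
Q̄ = (S_0/π) × [bracket] = (1858/π) × 0.676487 = 400.1 W/m².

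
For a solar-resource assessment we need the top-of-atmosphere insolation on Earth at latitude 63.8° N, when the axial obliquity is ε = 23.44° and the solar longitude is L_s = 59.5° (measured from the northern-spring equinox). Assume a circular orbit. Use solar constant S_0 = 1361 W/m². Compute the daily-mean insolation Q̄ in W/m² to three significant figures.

Q̄ ≈ 441 W/m²

Solar declination: sin δ = sin ε · sin L_s = sin 23.44° × sin 59.5° = 0.34275, so δ = +20.044°.
cos h₀ = −tan(+63.8°) tan(+20.044°) = -0.7415, h₀ = 2.4060 rad.
Bracket: h₀ sin ϕ sin δ + cos ϕ cos δ sin h₀ = 2.4060×0.89726×0.34275 + 0.44151×0.93943×0.67099 = 0.739931 + 0.278305 = 1.018236.
Q̄ = (S_0/π) × [bracket] = (1361/π) × 1.018236 = 441.1 W/m².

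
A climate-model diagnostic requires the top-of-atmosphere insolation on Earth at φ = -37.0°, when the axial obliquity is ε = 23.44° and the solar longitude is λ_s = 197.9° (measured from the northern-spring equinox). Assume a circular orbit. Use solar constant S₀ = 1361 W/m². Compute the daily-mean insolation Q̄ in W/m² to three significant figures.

Q̄ ≈ 395 W/m²

Solar declination: sin δ = sin ε · sin λ_s = sin 23.44° × sin 197.9° = -0.12226, so δ = -7.023°.
cos H₀ = −tan(-37.0°) tan(-7.023°) = -0.0928, H₀ = 1.6638 rad.
Bracket: H₀ sin φ sin δ + cos φ cos δ sin H₀ = 1.6638×-0.60182×-0.12226 + 0.79864×0.99250×0.99568 = 0.122420 + 0.789226 = 0.911646.
Q̄ = (S₀/π) × [bracket] = (1361/π) × 0.911646 = 394.9 W/m².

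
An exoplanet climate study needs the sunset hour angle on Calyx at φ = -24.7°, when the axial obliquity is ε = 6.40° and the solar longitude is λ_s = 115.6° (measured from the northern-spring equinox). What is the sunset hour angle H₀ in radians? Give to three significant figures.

H₀ = 1.52 rad

Solar declination: sin δ = sin ε · sin λ_s = sin 6.40° × sin 115.6° = 0.10053, so δ = +5.769°.
cos H₀ = −tan φ · tan δ = −tan(-24.7°) × tan(+5.769°) = 0.0465, so H₀ = 1.5243 rad = 87.34°.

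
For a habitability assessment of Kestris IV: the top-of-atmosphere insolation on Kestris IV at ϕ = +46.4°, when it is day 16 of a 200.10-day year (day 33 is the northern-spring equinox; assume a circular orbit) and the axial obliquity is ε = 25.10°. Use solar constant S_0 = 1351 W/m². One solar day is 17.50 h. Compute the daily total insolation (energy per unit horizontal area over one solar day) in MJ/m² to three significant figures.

12.1 MJ/m²

Solar longitude: L_s = 360° × (16 − 33)/200.10 = -30.585°, i.e. -30.585° + 360° = 329.415°.
sin δ = sin 25.10° × sin 329.415° = -0.21584, so δ = -12.465°.
cos h₀ = −tan(+46.4°) tan(-12.465°) = 0.2321, h₀ = 1.3365 rad.
Bracket: h₀ sin ϕ sin δ + cos ϕ cos δ sin h₀ = 1.3365×0.72417×-0.21584 + 0.68962×0.97643×0.97269 = -0.208901 + 0.654976 = 0.446075.
Q̄ = (S_0/π) × [bracket] = (1351/π) × 0.446075 = 191.83 W/m².
Daily total = Q̄ × 17.50 h × 3600 s/h = 191.83 × 17.50 × 3600 / 10⁶ = 12.09 MJ/m².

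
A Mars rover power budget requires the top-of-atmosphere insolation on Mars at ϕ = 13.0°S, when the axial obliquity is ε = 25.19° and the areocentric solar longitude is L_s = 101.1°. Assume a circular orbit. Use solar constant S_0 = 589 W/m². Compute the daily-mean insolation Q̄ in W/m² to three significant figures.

sin δ = sin 25.19° × sin 101.1° = 0.41766, so δ = +24.687°.
cos h₀ = −tan(-13.0°) tan(+24.687°) = 0.1061, h₀ = 1.4645 rad.
Bracket: h₀ sin ϕ sin δ + cos ϕ cos δ sin h₀ = 1.4645×-0.22495×0.41766 + 0.97437×0.90860×0.99435 = -0.137594 + 0.880311 = 0.742717.
Q̄ = (S_0/π) × [bracket] = (589/π) × 0.742717 = 139.2 W/m².

Q̄ ≈ 139 W/m²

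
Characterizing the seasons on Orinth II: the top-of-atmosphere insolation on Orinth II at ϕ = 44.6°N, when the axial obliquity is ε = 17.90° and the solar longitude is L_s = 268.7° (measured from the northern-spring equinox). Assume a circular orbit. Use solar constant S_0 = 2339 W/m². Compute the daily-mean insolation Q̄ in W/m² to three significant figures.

Q̄ ≈ 278 W/m²

Solar declination: sin δ = sin ε · sin L_s = sin 17.90° × sin 268.7° = -0.30728, so δ = -17.895°.
cos h₀ = −tan(+44.6°) tan(-17.895°) = 0.3184, h₀ = 1.2467 rad.
Bracket: h₀ sin ϕ sin δ + cos ϕ cos δ sin h₀ = 1.2467×0.70215×-0.30728 + 0.71203×0.95162×0.94795 = -0.268984 + 0.642314 = 0.373330.
Q̄ = (S_0/π) × [bracket] = (2339/π) × 0.373330 = 278.0 W/m².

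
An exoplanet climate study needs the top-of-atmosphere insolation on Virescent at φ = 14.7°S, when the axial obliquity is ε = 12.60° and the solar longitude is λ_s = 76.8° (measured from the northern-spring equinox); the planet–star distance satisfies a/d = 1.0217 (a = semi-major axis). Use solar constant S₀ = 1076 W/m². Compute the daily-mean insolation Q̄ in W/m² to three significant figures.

Q̄ ≈ 308 W/m²

Solar declination: sin δ = sin ε · sin λ_s = sin 12.60° × sin 76.8° = 0.21238, so δ = +12.262°.
cos H₀ = −tan(-14.7°) tan(+12.262°) = 0.0570, H₀ = 1.5137 rad.
Bracket: H₀ sin φ sin δ + cos φ cos δ sin H₀ = 1.5137×-0.25376×0.21238 + 0.96727×0.97719×0.99837 = -0.081579 + 0.943666 = 0.862087.
Inverse-square distance factor (a/d)² = 1.0217² = 1.043871.
Q̄ = (S₀/π) × 1.043871 × [bracket] = (1076/π) × 1.043871 × 0.862087 = 308.2 W/m².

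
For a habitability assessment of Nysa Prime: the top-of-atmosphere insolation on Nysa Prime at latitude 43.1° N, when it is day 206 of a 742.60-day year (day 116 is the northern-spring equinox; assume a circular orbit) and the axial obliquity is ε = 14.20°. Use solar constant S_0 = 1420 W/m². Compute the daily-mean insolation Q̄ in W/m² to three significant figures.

Solar longitude: L_s = 360° × (206 − 116)/742.60 = 43.630°.
sin δ = sin 14.20° × sin 43.630° = 0.16926, so δ = +9.745°.
cos h₀ = −tan(+43.1°) tan(+9.745°) = -0.1607, h₀ = 1.7322 rad.
Bracket: h₀ sin ϕ sin δ + cos ϕ cos δ sin h₀ = 1.7322×0.68327×0.16926 + 0.73016×0.98557×0.98700 = 0.200329 + 0.710269 = 0.910598.
Q̄ = (S_0/π) × [bracket] = (1420/π) × 0.910598 = 411.6 W/m².

Q̄ ≈ 412 W/m²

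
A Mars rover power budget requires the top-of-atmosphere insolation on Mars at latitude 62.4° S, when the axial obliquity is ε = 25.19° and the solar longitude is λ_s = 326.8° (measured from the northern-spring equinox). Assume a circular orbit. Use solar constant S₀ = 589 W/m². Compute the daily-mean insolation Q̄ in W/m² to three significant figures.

Solar declination: sin δ = sin ε · sin λ_s = sin 25.19° × sin 326.8° = -0.23305, so δ = -13.477°.
cos H₀ = −tan(-62.4°) tan(-13.477°) = -0.4584, H₀ = 2.0470 rad.
Bracket: H₀ sin φ sin δ + cos φ cos δ sin H₀ = 2.0470×-0.88620×-0.23305 + 0.46330×0.97246×0.88874 = 0.422765 + 0.400414 = 0.823179.
Q̄ = (S₀/π) × [bracket] = (589/π) × 0.823179 = 154.3 W/m².

Q̄ ≈ 154 W/m²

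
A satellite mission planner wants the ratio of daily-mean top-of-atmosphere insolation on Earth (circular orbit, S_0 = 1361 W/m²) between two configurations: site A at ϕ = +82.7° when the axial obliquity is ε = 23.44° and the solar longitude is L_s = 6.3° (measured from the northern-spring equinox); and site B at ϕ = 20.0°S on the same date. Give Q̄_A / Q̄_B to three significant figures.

— Configuration A (ϕ=+82.7°):
Solar declination: sin δ = sin ε · sin L_s = sin 23.44° × sin 6.3° = 0.04365, so δ = +2.502°.
cos h₀ = −tan(+82.7°) tan(+2.502°) = -0.3411, h₀ = 1.9189 rad.
Bracket: h₀ sin ϕ sin δ + cos ϕ cos δ sin h₀ = 1.9189×0.99189×0.04365 + 0.12706×0.99905×0.94004 = 0.083081 + 0.119328 = 0.202409.
Q̄ = (S_0/π) × [bracket] = (1361/π) × 0.202409 = 87.688 W/m².
— Configuration B (ϕ=-20.0°):
cos h₀ = −tan(-20.0°) tan(+2.502°) = 0.0159, h₀ = 1.5549 rad.
Bracket: h₀ sin ϕ sin δ + cos ϕ cos δ sin h₀ = 1.5549×-0.34202×0.04365 + 0.93969×0.99905×0.99987 = -0.023213 + 0.938675 = 0.915462.
Q̄ = (S_0/π) × [bracket] = (1361/π) × 0.915462 = 396.60 W/m².
Ratio Q̄_A / Q̄_B = 87.688 / 396.60 = 0.2211.

Q̄_A / Q̄_B ≈ 0.221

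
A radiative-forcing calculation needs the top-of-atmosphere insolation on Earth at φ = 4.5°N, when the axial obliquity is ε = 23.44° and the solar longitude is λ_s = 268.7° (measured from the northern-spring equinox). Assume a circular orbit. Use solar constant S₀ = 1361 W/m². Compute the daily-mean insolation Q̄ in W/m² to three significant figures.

Solar declination: sin δ = sin ε · sin λ_s = sin 23.44° × sin 268.7° = -0.39769, so δ = -23.434°.
cos H₀ = −tan(+4.5°) tan(-23.434°) = 0.0341, H₀ = 1.5367 rad.
Bracket: H₀ sin φ sin δ + cos φ cos δ sin H₀ = 1.5367×0.07846×-0.39769 + 0.99692×0.91752×0.99942 = -0.047949 + 0.914164 = 0.866215.
Q̄ = (S₀/π) × [bracket] = (1361/π) × 0.866215 = 375.3 W/m².

Q̄ ≈ 375 W/m²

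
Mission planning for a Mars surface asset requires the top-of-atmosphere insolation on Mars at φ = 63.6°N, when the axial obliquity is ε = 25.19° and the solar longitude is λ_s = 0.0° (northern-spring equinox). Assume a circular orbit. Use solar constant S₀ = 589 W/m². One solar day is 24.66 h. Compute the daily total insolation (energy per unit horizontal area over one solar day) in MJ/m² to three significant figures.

7.40 MJ/m²

Solar declination: sin δ = sin ε · sin λ_s = sin 25.19° × sin 0.0° = 0.00000, so δ = +0.000°.
cos H₀ = −tan(+63.6°) tan(+0.000°) = -0.0000, H₀ = 1.5708 rad.
Bracket: H₀ sin φ sin δ + cos φ cos δ sin H₀ = 1.5708×0.89571×0.00000 + 0.44464×1.00000×1.00000 = 0.000000 + 0.444640 = 0.444640.
Q̄ = (S₀/π) × [bracket] = (589/π) × 0.444640 = 83.363 W/m².
Daily total = Q̄ × 24.66 h × 3600 s/h = 83.363 × 24.66 × 3600 / 10⁶ = 7.401 MJ/m².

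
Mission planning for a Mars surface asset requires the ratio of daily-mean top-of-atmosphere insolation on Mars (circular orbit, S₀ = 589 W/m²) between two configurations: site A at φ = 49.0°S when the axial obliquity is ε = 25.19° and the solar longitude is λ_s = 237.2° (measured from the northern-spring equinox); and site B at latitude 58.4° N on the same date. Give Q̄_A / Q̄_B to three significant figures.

— Configuration A (φ=-49.0°):
Solar declination: sin δ = sin ε · sin λ_s = sin 25.19° × sin 237.2° = -0.35776, so δ = -20.963°.
cos H₀ = −tan(-49.0°) tan(-20.963°) = -0.4407, H₀ = 2.0272 rad.
Bracket: H₀ sin φ sin δ + cos φ cos δ sin H₀ = 2.0272×-0.75471×-0.35776 + 0.65606×0.93381×0.89764 = 0.547354 + 0.549926 = 1.097280.
Q̄ = (S₀/π) × [bracket] = (589/π) × 1.097280 = 205.72 W/m².
— Configuration B (φ=+58.4°):
cos H₀ = −tan(+58.4°) tan(-20.963°) = 0.6228, H₀ = 0.8985 rad.
Bracket: H₀ sin φ sin δ + cos φ cos δ sin H₀ = 0.8985×0.85173×-0.35776 + 0.52399×0.93381×0.78242 = -0.273786 + 0.382844 = 0.109058.
Q̄ = (S₀/π) × [bracket] = (589/π) × 0.109058 = 20.447 W/m².
Ratio Q̄_A / Q̄_B = 205.72 / 20.447 = 10.06.

Q̄_A / Q̄_B ≈ 10.1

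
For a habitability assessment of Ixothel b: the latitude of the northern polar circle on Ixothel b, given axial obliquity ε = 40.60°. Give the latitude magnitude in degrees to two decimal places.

The polar circle is the lowest latitude that experiences at least one full rotation of continuous daylight at the northern-summer solstice; it lies at |φ| = 90° − ε = 90° − 40.60° = 49.40°.

49.40°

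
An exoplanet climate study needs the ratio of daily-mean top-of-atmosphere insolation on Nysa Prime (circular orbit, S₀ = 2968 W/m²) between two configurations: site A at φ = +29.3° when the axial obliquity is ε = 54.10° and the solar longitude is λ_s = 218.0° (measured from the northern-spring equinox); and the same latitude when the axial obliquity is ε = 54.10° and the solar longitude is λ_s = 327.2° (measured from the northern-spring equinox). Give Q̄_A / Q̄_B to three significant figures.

— Configuration A (φ=+29.3°):
Solar declination: sin δ = sin ε · sin λ_s = sin 54.10° × sin 218.0° = -0.49871, so δ = -29.915°.
cos H₀ = −tan(+29.3°) tan(-29.915°) = 0.3229, H₀ = 1.2420 rad.
Bracket: H₀ sin φ sin δ + cos φ cos δ sin H₀ = 1.2420×0.48938×-0.49871 + 0.87207×0.86677×0.94644 = -0.303121 + 0.715399 = 0.412278.
Q̄ = (S₀/π) × [bracket] = (2968/π) × 0.412278 = 389.50 W/m².
— Configuration B (φ=+29.3°):
Solar declination: sin δ = sin ε · sin λ_s = sin 54.10° × sin 327.2° = -0.43881, so δ = -26.028°.
cos H₀ = −tan(+29.3°) tan(-26.028°) = 0.2740, H₀ = 1.2932 rad.
Bracket: H₀ sin φ sin δ + cos φ cos δ sin H₀ = 1.2932×0.48938×-0.43881 + 0.87207×0.89858×0.96172 = -0.277708 + 0.753628 = 0.475920.
Q̄ = (S₀/π) × [bracket] = (2968/π) × 0.475920 = 449.62 W/m².
Ratio Q̄_A / Q̄_B = 389.50 / 449.62 = 0.8663.

Q̄_A / Q̄_B ≈ 0.866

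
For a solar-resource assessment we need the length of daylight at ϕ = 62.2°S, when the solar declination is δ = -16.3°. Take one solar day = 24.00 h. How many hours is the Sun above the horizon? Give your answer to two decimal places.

16.49 h

cos h₀ = −tan ϕ · tan δ = −tan(-62.2°) × tan(-16.300°) = -0.5546, so h₀ = 2.1587 rad = 123.68°.
Daylight = 2h₀/(2π) × 24.00 h = (2.1587/π) × 24.00 = 16.49 h.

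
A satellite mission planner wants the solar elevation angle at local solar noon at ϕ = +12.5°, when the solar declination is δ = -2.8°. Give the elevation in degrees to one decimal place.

74.7°

At local noon the hour angle is zero, so the zenith angle equals |ϕ − δ| = |+12.5° − (-2.800°)| = 15.300°.
Elevation = 90° − 15.300° = 74.7°.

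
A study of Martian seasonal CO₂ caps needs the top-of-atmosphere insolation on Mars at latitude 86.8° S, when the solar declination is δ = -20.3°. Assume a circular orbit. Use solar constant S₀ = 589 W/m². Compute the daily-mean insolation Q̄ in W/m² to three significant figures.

Q̄ ≈ 204 W/m²

cos H₀ = −tan(-86.8°) tan(-20.300°) = -6.6163 ≤ −1 ⇒ polar day, H₀ = π.
Bracket: H₀ sin φ sin δ + cos φ cos δ sin H₀ = 3.1416×-0.99844×-0.34694 + 0.05582×0.93789×0.00000 = 1.088246 + 0.000000 = 1.088246.
Q̄ = (S₀/π) × [bracket] = (589/π) × 1.088246 = 204.0 W/m².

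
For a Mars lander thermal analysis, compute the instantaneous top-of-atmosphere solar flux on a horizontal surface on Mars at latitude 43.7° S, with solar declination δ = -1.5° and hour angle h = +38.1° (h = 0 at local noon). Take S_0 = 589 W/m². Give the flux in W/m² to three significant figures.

cos θ_z = sin ϕ sin δ + cos ϕ cos δ cos h = 0.018085 + 0.568733 = 0.586818.
Flux = S_0 · cos θ_z = 589 × 0.586818 = 345.6 W/m².

346 W/m²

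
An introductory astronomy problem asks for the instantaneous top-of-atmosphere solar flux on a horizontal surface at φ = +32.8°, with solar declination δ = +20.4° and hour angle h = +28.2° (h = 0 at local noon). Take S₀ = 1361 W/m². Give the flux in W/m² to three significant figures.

1.20e+03 W/m²

cos θ_z = sin φ sin δ + cos φ cos δ cos h = 0.188824 + 0.694333 = 0.883157.
Flux = S₀ · cos θ_z = 1361 × 0.883157 = 1202 W/m².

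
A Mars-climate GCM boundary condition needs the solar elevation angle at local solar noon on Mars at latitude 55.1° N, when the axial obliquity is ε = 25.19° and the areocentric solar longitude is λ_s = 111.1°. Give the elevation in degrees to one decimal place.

sin δ = sin 25.19° × sin 111.1° = 0.39708, so δ = +23.396°.
At local noon the hour angle is zero, so the zenith angle equals |φ − δ| = |+55.1° − (+23.396°)| = 31.704°.
Elevation = 90° − 31.704° = 58.3°.

58.3°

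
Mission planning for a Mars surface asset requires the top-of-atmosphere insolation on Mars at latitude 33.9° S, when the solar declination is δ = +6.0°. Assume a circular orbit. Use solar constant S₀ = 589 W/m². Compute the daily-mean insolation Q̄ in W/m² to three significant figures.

cos H₀ = −tan(-33.9°) tan(+6.000°) = 0.0706, H₀ = 1.5001 rad.
Bracket: H₀ sin φ sin δ + cos φ cos δ sin H₀ = 1.5001×-0.55775×0.10453 + 0.83001×0.99452×0.99750 = -0.087458 + 0.823398 = 0.735940.
Q̄ = (S₀/π) × [bracket] = (589/π) × 0.735940 = 138.0 W/m².

Q̄ ≈ 138 W/m²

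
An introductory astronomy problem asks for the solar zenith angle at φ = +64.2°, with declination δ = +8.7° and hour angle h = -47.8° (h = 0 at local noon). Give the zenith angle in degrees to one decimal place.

θ_z = 64.8°

cos θ_z = sin φ sin δ + cos φ cos δ cos h = 0.136183 + 0.288990 = 0.425173.
θ_z = arccos(0.425173) = 64.8°.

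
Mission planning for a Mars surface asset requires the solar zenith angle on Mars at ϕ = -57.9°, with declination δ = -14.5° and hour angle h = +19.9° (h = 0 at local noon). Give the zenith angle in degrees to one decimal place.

θ_z = 45.9°

cos θ_z = sin ϕ sin δ + cos ϕ cos δ cos h = 0.212102 + 0.483752 = 0.695854.
θ_z = arccos(0.695854) = 45.9°.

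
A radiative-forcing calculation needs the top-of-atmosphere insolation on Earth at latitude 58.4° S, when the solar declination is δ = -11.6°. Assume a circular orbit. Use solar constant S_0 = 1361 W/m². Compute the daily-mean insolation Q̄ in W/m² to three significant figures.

cos h₀ = −tan(-58.4°) tan(-11.600°) = -0.3337, h₀ = 1.9110 rad.
Bracket: h₀ sin ϕ sin δ + cos ϕ cos δ sin h₀ = 1.9110×-0.85173×-0.20108 + 0.52399×0.97958×0.94269 = 0.327289 + 0.483873 = 0.811162.
Q̄ = (S_0/π) × [bracket] = (1361/π) × 0.811162 = 351.4 W/m².

Q̄ ≈ 351 W/m²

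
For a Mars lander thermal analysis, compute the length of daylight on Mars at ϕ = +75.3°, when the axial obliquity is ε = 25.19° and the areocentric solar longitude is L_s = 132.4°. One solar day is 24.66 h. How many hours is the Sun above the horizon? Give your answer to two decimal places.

sin δ = sin 25.19° × sin 132.4° = 0.31430, so δ = +18.319°.
Sunrise equation: cos h₀ = −tan ϕ · tan δ = -1.2620 ≤ −1, so the Sun never sets (polar day) and h₀ = π.
Daylight = 2h₀/(2π) × 24.66 h = (3.1416/π) × 24.66 = 24.66 h.

24.66 h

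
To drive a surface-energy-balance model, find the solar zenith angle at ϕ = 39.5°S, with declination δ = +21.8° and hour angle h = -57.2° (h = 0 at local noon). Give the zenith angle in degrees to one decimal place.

θ_z = 81.3°

cos θ_z = sin ϕ sin δ + cos ϕ cos δ cos h = -0.236219 + 0.388103 = 0.151884.
θ_z = arccos(0.151884) = 81.3°.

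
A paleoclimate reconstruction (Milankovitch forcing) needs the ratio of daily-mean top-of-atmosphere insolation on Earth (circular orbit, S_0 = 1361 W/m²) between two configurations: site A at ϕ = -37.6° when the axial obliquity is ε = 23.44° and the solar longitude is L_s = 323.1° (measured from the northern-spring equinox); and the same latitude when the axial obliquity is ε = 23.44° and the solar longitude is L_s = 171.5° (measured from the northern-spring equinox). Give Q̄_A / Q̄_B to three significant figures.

Q̄_A / Q̄_B ≈ 1.38

— Configuration A (ϕ=-37.6°):
Solar declination: sin δ = sin ε · sin L_s = sin 23.44° × sin 323.1° = -0.23884, so δ = -13.818°.
cos h₀ = −tan(-37.6°) tan(-13.818°) = -0.1894, h₀ = 1.7614 rad.
Bracket: h₀ sin ϕ sin δ + cos ϕ cos δ sin h₀ = 1.7614×-0.61015×-0.23884 + 0.79229×0.97106×0.98190 = 0.256686 + 0.755436 = 1.012122.
Q̄ = (S_0/π) × [bracket] = (1361/π) × 1.012122 = 438.47 W/m².
— Configuration B (ϕ=-37.6°):
Solar declination: sin δ = sin ε · sin L_s = sin 23.44° × sin 171.5° = 0.05880, so δ = +3.371°.
cos h₀ = −tan(-37.6°) tan(+3.371°) = 0.0454, h₀ = 1.5254 rad.
Bracket: h₀ sin ϕ sin δ + cos ϕ cos δ sin h₀ = 1.5254×-0.61015×0.05880 + 0.79229×0.99827×0.99897 = -0.054727 + 0.790105 = 0.735378.
Q̄ = (S_0/π) × [bracket] = (1361/π) × 0.735378 = 318.58 W/m².
Ratio Q̄_A / Q̄_B = 438.47 / 318.58 = 1.376.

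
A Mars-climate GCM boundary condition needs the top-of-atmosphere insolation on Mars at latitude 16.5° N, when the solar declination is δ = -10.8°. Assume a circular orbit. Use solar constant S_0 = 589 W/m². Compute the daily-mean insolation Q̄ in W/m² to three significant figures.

Q̄ ≈ 161 W/m²

cos h₀ = −tan(+16.5°) tan(-10.800°) = 0.0565, h₀ = 1.5143 rad.
Bracket: h₀ sin ϕ sin δ + cos ϕ cos δ sin h₀ = 1.5143×0.28402×-0.18738 + 0.95882×0.98229×0.99840 = -0.080591 + 0.940332 = 0.859741.
Q̄ = (S_0/π) × [bracket] = (589/π) × 0.859741 = 161.2 W/m².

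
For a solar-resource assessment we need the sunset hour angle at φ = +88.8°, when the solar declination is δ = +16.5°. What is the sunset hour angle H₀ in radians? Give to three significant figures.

Sunrise equation: cos H₀ = −tan φ · tan δ = -14.1411 ≤ −1, so the Sun never sets (polar day) and H₀ = π.

H₀ = 3.14 rad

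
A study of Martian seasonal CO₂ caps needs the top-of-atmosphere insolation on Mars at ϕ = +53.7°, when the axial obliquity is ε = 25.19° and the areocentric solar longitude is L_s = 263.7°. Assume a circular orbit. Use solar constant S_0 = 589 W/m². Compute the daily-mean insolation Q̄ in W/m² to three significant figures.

Q̄ ≈ 21.3 W/m²

sin δ = sin 25.19° × sin 263.7° = -0.42305, so δ = -25.027°.
cos h₀ = −tan(+53.7°) tan(-25.027°) = 0.6356, h₀ = 0.8820 rad.
Bracket: h₀ sin ϕ sin δ + cos ϕ cos δ sin h₀ = 0.8820×0.80593×-0.42305 + 0.59201×0.90611×0.77202 = -0.300717 + 0.414132 = 0.113415.
Q̄ = (S_0/π) × [bracket] = (589/π) × 0.113415 = 21.26 W/m².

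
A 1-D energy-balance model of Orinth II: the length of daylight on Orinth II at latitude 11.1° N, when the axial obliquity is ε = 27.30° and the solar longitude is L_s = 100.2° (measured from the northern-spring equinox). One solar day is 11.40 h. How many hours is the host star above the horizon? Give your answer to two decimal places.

6.06 h

Solar declination: sin δ = sin ε · sin L_s = sin 27.30° × sin 100.2° = 0.45140, so δ = +26.834°.
cos h₀ = −tan ϕ · tan δ = −tan(+11.1°) × tan(+26.834°) = -0.0992, so h₀ = 1.6702 rad = 95.70°.
Daylight = 2h₀/(2π) × 11.40 h = (1.6702/π) × 11.40 = 6.06 h.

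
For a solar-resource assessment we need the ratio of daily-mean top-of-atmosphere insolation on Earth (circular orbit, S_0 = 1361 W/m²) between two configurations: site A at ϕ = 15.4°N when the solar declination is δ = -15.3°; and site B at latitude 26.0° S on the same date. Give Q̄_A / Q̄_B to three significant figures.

— Configuration A (ϕ=+15.4°):
cos h₀ = −tan(+15.4°) tan(-15.300°) = 0.0754, h₀ = 1.4954 rad.
Bracket: h₀ sin ϕ sin δ + cos ϕ cos δ sin h₀ = 1.4954×0.26556×-0.26387 + 0.96410×0.96456×0.99716 = -0.104788 + 0.927291 = 0.822503.
Q̄ = (S_0/π) × [bracket] = (1361/π) × 0.822503 = 356.32 W/m².
— Configuration B (ϕ=-26.0°):
cos h₀ = −tan(-26.0°) tan(-15.300°) = -0.1334, h₀ = 1.7046 rad.
Bracket: h₀ sin ϕ sin δ + cos ϕ cos δ sin h₀ = 1.7046×-0.43837×-0.26387 + 0.89879×0.96456×0.99106 = 0.197176 + 0.859186 = 1.056362.
Q̄ = (S_0/π) × [bracket] = (1361/π) × 1.056362 = 457.64 W/m².
Ratio Q̄_A / Q̄_B = 356.32 / 457.64 = 0.7786.

Q̄_A / Q̄_B ≈ 0.779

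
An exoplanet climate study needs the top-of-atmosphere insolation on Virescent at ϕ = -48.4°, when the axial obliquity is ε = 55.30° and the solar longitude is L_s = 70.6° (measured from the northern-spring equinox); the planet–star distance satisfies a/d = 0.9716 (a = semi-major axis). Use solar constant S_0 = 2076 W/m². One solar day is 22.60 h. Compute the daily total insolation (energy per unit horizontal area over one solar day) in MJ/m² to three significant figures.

0.00 MJ/m²

Solar declination: sin δ = sin ε · sin L_s = sin 55.30° × sin 70.6° = 0.77546, so δ = +50.847°.
cos h₀ = −tan(-48.4°) tan(+50.847°) = 1.3833 ≥ 1 ⇒ polar night, h₀ = 0 and Q̄ = 0.
Inverse-square distance factor (a/d)² = 0.9716² = 0.944007.
Daily total = Q̄ × 22.60 h × 3600 s/h = 0.00 MJ/m².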